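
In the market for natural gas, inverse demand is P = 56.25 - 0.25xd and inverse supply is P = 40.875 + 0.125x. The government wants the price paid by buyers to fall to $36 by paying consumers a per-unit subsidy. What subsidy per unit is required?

Required subsidy s = $15 per unit

At a buyer price of 36, quantity demanded is 225 − 4·36 = 81.
Sellers supply 81 only when they receive Ps = 40.875 + 0.125·81 = 51.
s = Ps − Pb = 51 − 36 = 15.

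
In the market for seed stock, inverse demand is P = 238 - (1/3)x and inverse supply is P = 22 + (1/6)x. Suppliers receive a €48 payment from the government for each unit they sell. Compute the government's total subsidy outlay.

Pre-subsidy: 238 - (1/3)x = 22 + (1/6)x gives x* = 432 and P* = 94.
With the subsidy, sellers receive Ps = Pb + 48 for each unit, where Pb is the price buyers pay.
On the curves, Pb = 238 - (1/3)x and Ps = 22 + (1/6)x; the wedge Ps − Pb = 48 gives 22 + (1/6)x − (238 - (1/3)x) = 48, so x' = 528.
Then Pb = 238 − (1/3)·528 = 62 and Ps = 22 + (1/6)·528 = 110.
Government outlay = subsidy × quantity = 48 × 528 = 25344.

Government cost = €25344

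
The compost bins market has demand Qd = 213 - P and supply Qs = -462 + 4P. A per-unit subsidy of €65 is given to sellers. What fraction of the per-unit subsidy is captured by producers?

Pre-subsidy: 213 - P = -462 + 4P gives P* = 135, Q* = 78.
With the subsidy, sellers receive Ps = Pb + 65 for each unit, where Pb is the price buyers pay.
Supply in terms of Pb becomes Qs = -462 + 4(Pb + 65) = -202 + 4Pb. Setting this equal to demand: 213 - Pb = -202 + 4Pb, so Pb = 83.
Sellers receive Ps = 83 + 65 = 148; Q' = 213 − 1·83 = 130.
Buyers' price falls by P* − Pb = 135 − 83 = 52; sellers' price rises by Ps − P* = 148 − 135 = 13.
So producers capture 13/65 = 0.2 of each unit of subsidy.

Producer share = 0.2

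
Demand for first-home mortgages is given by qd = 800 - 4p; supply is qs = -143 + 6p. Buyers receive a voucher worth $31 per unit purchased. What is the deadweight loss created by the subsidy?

Pre-subsidy: 800 - 4p = -143 + 6p gives p* = 94.3, q* = 422.8.
With the rebate, buyers effectively pay pb = ps − 31, where ps is the price sellers receive.
Demand in terms of ps becomes qd = 800 − 4(ps − 31) = 924 - 4ps. Setting this equal to supply: 924 - 4ps = -143 + 6ps, so ps = 106.7.
Buyers pay pb = 106.7 − 31 = 75.7; q' = -143 + 6·106.7 = 497.2.
The subsidy expands output by 497.2 − 422.8 = 74.4 past the efficient level; on those units the gap between marginal cost and willingness to pay runs from 0 up to 31.
DWL = ½ × 31 × 74.4 = 1153.2.

Deadweight loss = $1153.2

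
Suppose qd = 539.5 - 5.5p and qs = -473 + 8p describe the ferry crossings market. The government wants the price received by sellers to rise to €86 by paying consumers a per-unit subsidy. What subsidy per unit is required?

Required subsidy s = €27 per unit

At a seller price of 86, quantity supplied is -473 + 8·86 = 215.
Buyers absorb 215 only when they pay pb with 539.5 − 5.5·pb = 215, i.e. pb = 59.
s = ps − pb = 86 − 59 = 27.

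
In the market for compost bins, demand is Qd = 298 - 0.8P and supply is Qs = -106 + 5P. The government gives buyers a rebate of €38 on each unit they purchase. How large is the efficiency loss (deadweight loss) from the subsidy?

Pre-subsidy: 298 - 0.8P = -106 + 5P gives P* = 2020/29, Q* = 7026/29.
With the rebate, buyers effectively pay Pb = Ps − 38, where Ps is the price sellers receive.
Demand in terms of Ps becomes Qd = 298 − 0.8(Ps − 38) = 328.4 - 0.8Ps. Setting this equal to supply: 328.4 - 0.8Ps = -106 + 5Ps, so Ps = 2172/29.
Buyers pay Pb = 2172/29 − 38 = 1070/29; Q' = -106 + 5·(2172/29) = 7786/29.
The subsidy expands output by 7786/29 − 7026/29 = 760/29 past the efficient level; on those units the gap between marginal cost and willingness to pay runs from 0 up to 38.
DWL = ½ × 38 × 760/29 = 14440/29.

Deadweight loss = 14440/29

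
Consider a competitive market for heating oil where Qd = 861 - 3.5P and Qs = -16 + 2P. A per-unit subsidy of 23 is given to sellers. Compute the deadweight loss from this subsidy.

Deadweight loss = 3703/11

Pre-subsidy: 861 - 3.5P = -16 + 2P gives P* = 1754/11, Q* = 3332/11.
With the subsidy, sellers receive Ps = Pb + 23 for each unit, where Pb is the price buyers pay.
Supply in terms of Pb becomes Qs = -16 + 2(Pb + 23) = 30 + 2Pb. Setting this equal to demand: 861 - 3.5Pb = 30 + 2Pb, so Pb = 1662/11.
Sellers receive Ps = 1662/11 + 23 = 1915/11; Q' = 861 − 3.5·(1662/11) = 3654/11.
The subsidy expands output by 3654/11 − 3332/11 = 322/11 past the efficient level; on those units the gap between marginal cost and willingness to pay runs from 0 up to 23.
DWL = ½ × 23 × 322/11 = 3703/11.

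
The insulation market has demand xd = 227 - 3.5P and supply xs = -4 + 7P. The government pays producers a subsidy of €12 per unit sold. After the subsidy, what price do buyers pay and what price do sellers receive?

Pre-subsidy: 227 - 3.5P = -4 + 7P gives P* = 22, x* = 150.
With the subsidy, sellers receive Ps = Pb + 12 for each unit, where Pb is the price buyers pay.
Supply in terms of Pb becomes xs = -4 + 7(Pb + 12) = 80 + 7Pb. Setting this equal to demand: 227 - 3.5Pb = 80 + 7Pb, so Pb = 14.
Sellers receive Ps = 14 + 12 = 26; x' = 227 − 3.5·14 = 178.

Buyers pay €14; sellers receive €26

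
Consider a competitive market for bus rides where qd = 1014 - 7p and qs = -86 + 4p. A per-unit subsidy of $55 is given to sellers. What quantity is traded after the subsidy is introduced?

Pre-subsidy: 1014 - 7p = -86 + 4p gives p* = 100, q* = 314.
With the subsidy, sellers receive ps = pb + 55 for each unit, where pb is the price buyers pay.
Supply in terms of pb becomes qs = -86 + 4(pb + 55) = 134 + 4pb. Setting this equal to demand: 1014 - 7pb = 134 + 4pb, so pb = 80.
Sellers receive ps = 80 + 55 = 135; q' = 1014 − 7·80 = 454.

q' = 454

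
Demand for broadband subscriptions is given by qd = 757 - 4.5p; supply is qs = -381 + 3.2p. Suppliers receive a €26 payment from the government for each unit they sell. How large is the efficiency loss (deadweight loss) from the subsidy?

Deadweight loss = 48672/77

Pre-subsidy: 757 - 4.5p = -381 + 3.2p gives p* = 11380/77, q* = 7079/77.
With the subsidy, sellers receive ps = pb + 26 for each unit, where pb is the price buyers pay.
Supply in terms of pb becomes qs = -381 + 3.2(pb + 26) = -297.8 + 3.2pb. Setting this equal to demand: 757 - 4.5pb = -297.8 + 3.2pb, so pb = 10548/77.
Sellers receive ps = 10548/77 + 26 = 12550/77; q' = 757 − 4.5·(10548/77) = 10823/77.
The subsidy expands output by 10823/77 − 7079/77 = 3744/77 past the efficient level; on those units the gap between marginal cost and willingness to pay runs from 0 up to 26.
DWL = ½ × 26 × 3744/77 = 48672/77.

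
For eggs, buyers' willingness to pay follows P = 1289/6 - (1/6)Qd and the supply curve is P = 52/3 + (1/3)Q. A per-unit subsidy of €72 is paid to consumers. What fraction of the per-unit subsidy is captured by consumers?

Consumer share = 1/3

Pre-subsidy: 1289/6 - (1/6)Q = 52/3 + (1/3)Q gives Q* = 395 and P* = 149.
With the rebate, buyers effectively pay Pb = Ps − 72, where Ps is the price sellers receive.
On the curves, Pb = 1289/6 - (1/6)Q and Ps = 52/3 + (1/3)Q; the wedge Ps − Pb = 72 gives 52/3 + (1/3)Q − (1289/6 - (1/6)Q) = 72, so Q' = 539.
Then Pb = 1289/6 − (1/6)·539 = 125 and Ps = 52/3 + (1/3)·539 = 197.
Buyers' price falls by P* − Pb = 149 − 125 = 24; sellers' price rises by Ps − P* = 197 − 149 = 48.
So consumers capture 24/72 = 1/3 of each unit of subsidy.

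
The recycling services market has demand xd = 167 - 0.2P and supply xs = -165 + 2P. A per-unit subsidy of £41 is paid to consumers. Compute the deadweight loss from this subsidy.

Pre-subsidy: 167 - 0.2P = -165 + 2P gives P* = 1660/11, x* = 1505/11.
With the rebate, buyers effectively pay Pb = Ps − 41, where Ps is the price sellers receive.
Demand in terms of Ps becomes xd = 167 − 0.2(Ps − 41) = 175.2 - 0.2Ps. Setting this equal to supply: 175.2 - 0.2Ps = -165 + 2Ps, so Ps = 1701/11.
Buyers pay Pb = 1701/11 − 41 = 1250/11; x' = -165 + 2·(1701/11) = 1587/11.
The subsidy expands output by 1587/11 − 1505/11 = 82/11 past the efficient level; on those units the gap between marginal cost and willingness to pay runs from 0 up to 41.
DWL = ½ × 41 × 82/11 = 1681/11.

Deadweight loss = 1681/11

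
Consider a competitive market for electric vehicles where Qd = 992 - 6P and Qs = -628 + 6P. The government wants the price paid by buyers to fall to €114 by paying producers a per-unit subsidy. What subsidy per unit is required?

At a buyer price of 114, quantity demanded is 992 − 6·114 = 308.
Sellers supply 308 only when they receive Ps with -628 + 6·Ps = 308, i.e. Ps = 156.
s = Ps − Pb = 156 − 114 = 42.

Required subsidy s = €42 per unit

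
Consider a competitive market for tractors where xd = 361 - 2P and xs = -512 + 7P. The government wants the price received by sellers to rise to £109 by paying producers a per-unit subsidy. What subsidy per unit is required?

At a seller price of 109, quantity supplied is -512 + 7·109 = 251.
Buyers absorb 251 only when they pay Pb with 361 − 2·Pb = 251, i.e. Pb = 55.
s = Ps − Pb = 109 − 55 = 54.

Required subsidy s = £54 per unit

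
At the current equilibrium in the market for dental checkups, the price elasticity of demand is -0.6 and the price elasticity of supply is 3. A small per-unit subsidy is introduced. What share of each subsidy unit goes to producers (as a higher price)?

Producer share = 1/6

For a small subsidy around the equilibrium, the benefit split depends on the relative slopes, which at a point are proportional to the elasticities.
Buyer share = εs/(εs + |εd|) = 3/(3 + 0.6) = 5/6; seller share = |εd|/(εs + |εd|) = 1/6.
So producers capture 1/6 of the subsidy.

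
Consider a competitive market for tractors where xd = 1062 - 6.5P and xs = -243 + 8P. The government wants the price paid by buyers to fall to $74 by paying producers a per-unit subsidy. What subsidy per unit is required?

At a buyer price of 74, quantity demanded is 1062 − 6.5·74 = 581.
Sellers supply 581 only when they receive Ps with -243 + 8·Ps = 581, i.e. Ps = 103.
s = Ps − Pb = 103 − 74 = 29.

Required subsidy s = $29 per unit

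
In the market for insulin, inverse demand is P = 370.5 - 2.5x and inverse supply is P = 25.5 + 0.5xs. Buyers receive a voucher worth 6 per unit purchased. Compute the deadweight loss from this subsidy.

Deadweight loss = 6

Pre-subsidy: 370.5 - 2.5x = 25.5 + 0.5x gives x* = 115 and P* = 83.
With the rebate, buyers effectively pay Pb = Ps − 6, where Ps is the price sellers receive.
On the curves, Pb = 370.5 - 2.5x and Ps = 25.5 + 0.5x; the wedge Ps − Pb = 6 gives 25.5 + 0.5x − (370.5 - 2.5x) = 6, so x' = 117.
Then Pb = 370.5 − 2.5·117 = 78 and Ps = 25.5 + 0.5·117 = 84.
The subsidy expands output by 117 − 115 = 2 past the efficient level; on those units the gap between marginal cost and willingness to pay runs from 0 up to 6.
DWL = ½ × 6 × 2 = 6.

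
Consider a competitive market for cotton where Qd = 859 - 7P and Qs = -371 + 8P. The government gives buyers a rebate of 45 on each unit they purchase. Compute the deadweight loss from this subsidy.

Pre-subsidy: 859 - 7P = -371 + 8P gives P* = 82, Q* = 285.
With the rebate, buyers effectively pay Pb = Ps − 45, where Ps is the price sellers receive.
Demand in terms of Ps becomes Qd = 859 − 7(Ps − 45) = 1174 - 7Ps. Setting this equal to supply: 1174 - 7Ps = -371 + 8Ps, so Ps = 103.
Buyers pay Pb = 103 − 45 = 58; Q' = -371 + 8·103 = 453.
The subsidy expands output by 453 − 285 = 168 past the efficient level; on those units the gap between marginal cost and willingness to pay runs from 0 up to 45.
DWL = ½ × 45 × 168 = 3780.

Deadweight loss = 3780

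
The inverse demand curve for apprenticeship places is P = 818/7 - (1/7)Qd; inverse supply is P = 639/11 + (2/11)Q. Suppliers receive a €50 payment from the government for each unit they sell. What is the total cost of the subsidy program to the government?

Government cost = €16750

Pre-subsidy: 818/7 - (1/7)Q = 639/11 + (2/11)Q gives Q* = 181 and P* = 91.
With the subsidy, sellers receive Ps = Pb + 50 for each unit, where Pb is the price buyers pay.
On the curves, Pb = 818/7 - (1/7)Q and Ps = 639/11 + (2/11)Q; the wedge Ps − Pb = 50 gives 639/11 + (2/11)Q − (818/7 - (1/7)Q) = 50, so Q' = 335.
Then Pb = 818/7 − (1/7)·335 = 69 and Ps = 639/11 + (2/11)·335 = 119.
Government outlay = subsidy × quantity = 50 × 335 = 16750.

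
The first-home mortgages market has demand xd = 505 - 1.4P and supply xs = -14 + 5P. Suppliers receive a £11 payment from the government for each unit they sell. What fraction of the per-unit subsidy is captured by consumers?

Pre-subsidy: 505 - 1.4P = -14 + 5P gives P* = 81.09375, x* = 391.46875.
With the subsidy, sellers receive Ps = Pb + 11 for each unit, where Pb is the price buyers pay.
Supply in terms of Pb becomes xs = -14 + 5(Pb + 11) = 41 + 5Pb. Setting this equal to demand: 505 - 1.4Pb = 41 + 5Pb, so Pb = 72.5.
Sellers receive Ps = 72.5 + 11 = 83.5; x' = 505 − 1.4·72.5 = 403.5.
Buyers' price falls by P* − Pb = 81.09375 − 72.5 = 8.59375; sellers' price rises by Ps − P* = 83.5 − 81.09375 = 2.40625.
So consumers capture 8.59375/11 = 0.78125 of each unit of subsidy.

Consumer share = 0.78125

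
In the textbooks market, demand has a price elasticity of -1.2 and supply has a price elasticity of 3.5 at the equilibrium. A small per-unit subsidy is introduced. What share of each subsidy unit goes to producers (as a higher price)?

Producer share = 12/47

For a small subsidy around the equilibrium, the benefit split depends on the relative slopes, which at a point are proportional to the elasticities.
Buyer share = εs/(εs + |εd|) = 3.5/(3.5 + 1.2) = 35/47; seller share = |εd|/(εs + |εd|) = 12/47.
So producers capture 12/47 of the subsidy.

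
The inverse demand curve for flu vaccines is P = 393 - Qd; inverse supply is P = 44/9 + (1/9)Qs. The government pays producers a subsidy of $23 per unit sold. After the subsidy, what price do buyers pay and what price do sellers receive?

Pre-subsidy: 393 - Q = 44/9 + (1/9)Q gives Q* = 349.3 and P* = 43.7.
With the subsidy, sellers receive Ps = Pb + 23 for each unit, where Pb is the price buyers pay.
On the curves, Pb = 393 - Q and Ps = 44/9 + (1/9)Q; the wedge Ps − Pb = 23 gives 44/9 + (1/9)Q − (393 - Q) = 23, so Q' = 370.
Then Pb = 393 − 1·370 = 23 and Ps = 44/9 + (1/9)·370 = 46.

Buyers pay $23; sellers receive $46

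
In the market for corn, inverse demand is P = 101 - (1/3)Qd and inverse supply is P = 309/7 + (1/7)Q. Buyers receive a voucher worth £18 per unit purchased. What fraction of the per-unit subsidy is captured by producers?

Producer share = 0.3

Pre-subsidy: 101 - (1/3)Q = 309/7 + (1/7)Q gives Q* = 119.4 and P* = 61.2.
With the rebate, buyers effectively pay Pb = Ps − 18, where Ps is the price sellers receive.
On the curves, Pb = 101 - (1/3)Q and Ps = 309/7 + (1/7)Q; the wedge Ps − Pb = 18 gives 309/7 + (1/7)Q − (101 - (1/3)Q) = 18, so Q' = 157.2.
Then Pb = 101 − (1/3)·157.2 = 48.6 and Ps = 309/7 + (1/7)·157.2 = 66.6.
Buyers' price falls by P* − Pb = 61.2 − 48.6 = 12.6; sellers' price rises by Ps − P* = 66.6 − 61.2 = 5.4.
So producers capture 5.4/18 = 0.3 of each unit of subsidy.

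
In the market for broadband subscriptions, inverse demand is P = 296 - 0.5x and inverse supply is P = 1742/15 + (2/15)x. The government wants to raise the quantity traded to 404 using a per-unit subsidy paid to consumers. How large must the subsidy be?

At x = 404, from the demand curve buyers pay Pb = 296 − 0.5·404 = 94; from the supply curve sellers need Ps = 1742/15 + (2/15)·404 = 170.
The subsidy must fill the gap: s = Ps − Pb = 170 − 94 = 76.

Required subsidy s = 76 per unit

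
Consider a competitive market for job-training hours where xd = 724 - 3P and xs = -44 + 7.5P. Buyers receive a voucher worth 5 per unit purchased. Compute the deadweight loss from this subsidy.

Pre-subsidy: 724 - 3P = -44 + 7.5P gives P* = 512/7, x* = 3532/7.
With the rebate, buyers effectively pay Pb = Ps − 5, where Ps is the price sellers receive.
Demand in terms of Ps becomes xd = 724 − 3(Ps − 5) = 739 - 3Ps. Setting this equal to supply: 739 - 3Ps = -44 + 7.5Ps, so Ps = 522/7.
Buyers pay Pb = 522/7 − 5 = 487/7; x' = -44 + 7.5·(522/7) = 3607/7.
The subsidy expands output by 3607/7 − 3532/7 = 75/7 past the efficient level; on those units the gap between marginal cost and willingness to pay runs from 0 up to 5.
DWL = ½ × 5 × 75/7 = 375/14.

Deadweight loss = 375/14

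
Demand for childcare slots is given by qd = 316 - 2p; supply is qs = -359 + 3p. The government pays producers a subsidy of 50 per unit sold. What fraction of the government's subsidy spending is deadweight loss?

DWL / government spending = 15/53

Pre-subsidy: 316 - 2p = -359 + 3p gives p* = 135, q* = 46.
With the subsidy, sellers receive ps = pb + 50 for each unit, where pb is the price buyers pay.
Supply in terms of pb becomes qs = -359 + 3(pb + 50) = -209 + 3pb. Setting this equal to demand: 316 - 2pb = -209 + 3pb, so pb = 105.
Sellers receive ps = 105 + 50 = 155; q' = 316 − 2·105 = 106.
ΔCS = ½(46 + 106)(135 − 105) = 2280; ΔPS = ½(46 + 106)(155 − 135) = 1520.
Government spending = 50 × 106 = 5300.
DWL = ½ × 50 × (106 − 46) = 1500; fraction = 1500 / 5300 = 15/53.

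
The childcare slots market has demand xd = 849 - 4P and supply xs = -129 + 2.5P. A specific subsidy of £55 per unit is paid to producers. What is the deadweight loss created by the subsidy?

Deadweight loss = 30250/13

Pre-subsidy: 849 - 4P = -129 + 2.5P gives P* = 1956/13, x* = 3213/13.
With the subsidy, sellers receive Ps = Pb + 55 for each unit, where Pb is the price buyers pay.
Supply in terms of Pb becomes xs = -129 + 2.5(Pb + 55) = 8.5 + 2.5Pb. Setting this equal to demand: 849 - 4Pb = 8.5 + 2.5Pb, so Pb = 1681/13.
Sellers receive Ps = 1681/13 + 55 = 2396/13; x' = 849 − 4·(1681/13) = 4313/13.
The subsidy expands output by 4313/13 − 3213/13 = 1100/13 past the efficient level; on those units the gap between marginal cost and willingness to pay runs from 0 up to 55.
DWL = ½ × 55 × 1100/13 = 30250/13.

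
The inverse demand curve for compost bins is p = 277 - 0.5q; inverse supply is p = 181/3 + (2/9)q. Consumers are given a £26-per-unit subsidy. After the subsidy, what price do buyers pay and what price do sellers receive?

Buyers pay £109; sellers receive £135

Pre-subsidy: 277 - 0.5q = 181/3 + (2/9)q gives q* = 300 and p* = 127.
With the rebate, buyers effectively pay pb = ps − 26, where ps is the price sellers receive.
On the curves, pb = 277 - 0.5q and ps = 181/3 + (2/9)q; the wedge ps − pb = 26 gives 181/3 + (2/9)q − (277 - 0.5q) = 26, so q' = 336.
Then pb = 277 − 0.5·336 = 109 and ps = 181/3 + (2/9)·336 = 135.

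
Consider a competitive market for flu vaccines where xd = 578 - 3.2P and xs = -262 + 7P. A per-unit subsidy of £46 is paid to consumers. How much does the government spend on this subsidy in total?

Pre-subsidy: 578 - 3.2P = -262 + 7P gives P* = 1400/17, x* = 5346/17.
With the rebate, buyers effectively pay Pb = Ps − 46, where Ps is the price sellers receive.
Demand in terms of Ps becomes xd = 578 − 3.2(Ps − 46) = 725.2 - 3.2Ps. Setting this equal to supply: 725.2 - 3.2Ps = -262 + 7Ps, so Ps = 4936/51.
Buyers pay Pb = 4936/51 − 46 = 2590/51; x' = -262 + 7·(4936/51) = 21190/51.
Government outlay = subsidy × quantity = 46 × 21190/51 = 974740/51.

Government cost = 974740/51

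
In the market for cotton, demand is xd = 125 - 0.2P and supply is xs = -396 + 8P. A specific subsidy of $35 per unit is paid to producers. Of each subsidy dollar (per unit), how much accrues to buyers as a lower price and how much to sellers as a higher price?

Buyers gain 1400/41 per unit; sellers gain 35/41 per unit

Pre-subsidy: 125 - 0.2P = -396 + 8P gives P* = 2605/41, x* = 4604/41.
With the subsidy, sellers receive Ps = Pb + 35 for each unit, where Pb is the price buyers pay.
Supply in terms of Pb becomes xs = -396 + 8(Pb + 35) = -116 + 8Pb. Setting this equal to demand: 125 - 0.2Pb = -116 + 8Pb, so Pb = 1205/41.
Sellers receive Ps = 1205/41 + 35 = 2640/41; x' = 125 − 0.2·(1205/41) = 4884/41.
Buyers' price falls by P* − Pb = 2605/41 − 1205/41 = 1400/41; sellers' price rises by Ps − P* = 2640/41 − 2605/41 = 35/41.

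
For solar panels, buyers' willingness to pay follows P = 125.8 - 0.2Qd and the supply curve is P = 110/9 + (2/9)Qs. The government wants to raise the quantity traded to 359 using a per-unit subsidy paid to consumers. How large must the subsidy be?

At Q = 359, from the demand curve buyers pay Pb = 125.8 − 0.2·359 = 54; from the supply curve sellers need Ps = 110/9 + (2/9)·359 = 92.
The subsidy must fill the gap: s = Ps − Pb = 92 − 54 = 38.

Required subsidy s = 38 per unit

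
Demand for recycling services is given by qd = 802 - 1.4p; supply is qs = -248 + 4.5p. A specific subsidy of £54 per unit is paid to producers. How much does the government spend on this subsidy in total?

Government cost = 1945080/59

Pre-subsidy: 802 - 1.4p = -248 + 4.5p gives p* = 10500/59, q* = 32618/59.
With the subsidy, sellers receive ps = pb + 54 for each unit, where pb is the price buyers pay.
Supply in terms of pb becomes qs = -248 + 4.5(pb + 54) = -5 + 4.5pb. Setting this equal to demand: 802 - 1.4pb = -5 + 4.5pb, so pb = 8070/59.
Sellers receive ps = 8070/59 + 54 = 11256/59; q' = 802 − 1.4·(8070/59) = 36020/59.
Government outlay = subsidy × quantity = 54 × 36020/59 = 1945080/59.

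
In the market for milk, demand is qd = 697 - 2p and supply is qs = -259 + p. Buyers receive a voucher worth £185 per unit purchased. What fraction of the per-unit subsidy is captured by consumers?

Consumer share = 1/3

Pre-subsidy: 697 - 2p = -259 + p gives p* = 956/3, q* = 179/3.
With the rebate, buyers effectively pay pb = ps − 185, where ps is the price sellers receive.
Demand in terms of ps becomes qd = 697 − 2(ps − 185) = 1067 - 2ps. Setting this equal to supply: 1067 - 2ps = -259 + ps, so ps = 442.
Buyers pay pb = 442 − 185 = 257; q' = -259 + 1·442 = 183.
Buyers' price falls by p* − pb = 956/3 − 257 = 185/3; sellers' price rises by ps − p* = 442 − 956/3 = 370/3.
So consumers capture (185/3)/185 = 1/3 of each unit of subsidy.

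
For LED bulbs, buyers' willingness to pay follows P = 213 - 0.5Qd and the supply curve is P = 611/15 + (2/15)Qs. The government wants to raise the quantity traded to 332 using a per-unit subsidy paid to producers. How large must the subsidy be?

At Q = 332, from the demand curve buyers pay Pb = 213 − 0.5·332 = 47; from the supply curve sellers need Ps = 611/15 + (2/15)·332 = 85.
The subsidy must fill the gap: s = Ps − Pb = 85 − 47 = 38.

Required subsidy s = 38 per unit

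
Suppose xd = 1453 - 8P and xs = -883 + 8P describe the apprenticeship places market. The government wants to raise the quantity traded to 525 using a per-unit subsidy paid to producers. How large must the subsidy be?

At x = 525, invert demand for the buyer price: Pb = (1453 − 525)/8 = 116; invert supply for the seller price: Ps = (525 − (-883))/8 = 176.
The subsidy must fill the gap: s = Ps − Pb = 176 − 116 = 60.

Required subsidy s = 60 per unit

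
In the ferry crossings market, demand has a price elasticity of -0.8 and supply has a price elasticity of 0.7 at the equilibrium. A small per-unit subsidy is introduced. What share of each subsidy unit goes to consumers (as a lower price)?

For a small subsidy around the equilibrium, the benefit split depends on the relative slopes, which at a point are proportional to the elasticities.
Buyer share = εs/(εs + |εd|) = 0.7/(0.7 + 0.8) = 7/15; seller share = |εd|/(εs + |εd|) = 8/15.

Consumer share = 7/15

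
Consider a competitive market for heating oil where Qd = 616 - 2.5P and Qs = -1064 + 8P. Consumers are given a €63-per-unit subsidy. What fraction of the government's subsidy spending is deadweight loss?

Pre-subsidy: 616 - 2.5P = -1064 + 8P gives P* = 160, Q* = 216.
With the rebate, buyers effectively pay Pb = Ps − 63, where Ps is the price sellers receive.
Demand in terms of Ps becomes Qd = 616 − 2.5(Ps − 63) = 773.5 - 2.5Ps. Setting this equal to supply: 773.5 - 2.5Ps = -1064 + 8Ps, so Ps = 175.
Buyers pay Pb = 175 − 63 = 112; Q' = -1064 + 8·175 = 336.
ΔCS = ½(216 + 336)(160 − 112) = 13248; ΔPS = ½(216 + 336)(175 − 160) = 4140.
Government spending = 63 × 336 = 21168.
DWL = ½ × 63 × (336 − 216) = 3780; fraction = 3780 / 21168 = 5/28.

DWL / government spending = 5/28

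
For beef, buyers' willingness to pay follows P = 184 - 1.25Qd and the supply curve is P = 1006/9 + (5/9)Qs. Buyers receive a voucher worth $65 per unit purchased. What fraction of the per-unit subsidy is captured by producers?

Producer share = 4/13

Pre-subsidy: 184 - 1.25Q = 1006/9 + (5/9)Q gives Q* = 40 and P* = 134.
With the rebate, buyers effectively pay Pb = Ps − 65, where Ps is the price sellers receive.
On the curves, Pb = 184 - 1.25Q and Ps = 1006/9 + (5/9)Q; the wedge Ps − Pb = 65 gives 1006/9 + (5/9)Q − (184 - 1.25Q) = 65, so Q' = 76.
Then Pb = 184 − 1.25·76 = 89 and Ps = 1006/9 + (5/9)·76 = 154.
Buyers' price falls by P* − Pb = 134 − 89 = 45; sellers' price rises by Ps − P* = 154 − 134 = 20.
So producers capture 20/65 = 4/13 of each unit of subsidy.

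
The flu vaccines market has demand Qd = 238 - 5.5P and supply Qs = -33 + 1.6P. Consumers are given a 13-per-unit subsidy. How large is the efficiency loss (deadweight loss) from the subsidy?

Deadweight loss = 7436/71

Pre-subsidy: 238 - 5.5P = -33 + 1.6P gives P* = 2710/71, Q* = 1993/71.
With the rebate, buyers effectively pay Pb = Ps − 13, where Ps is the price sellers receive.
Demand in terms of Ps becomes Qd = 238 − 5.5(Ps − 13) = 309.5 - 5.5Ps. Setting this equal to supply: 309.5 - 5.5Ps = -33 + 1.6Ps, so Ps = 3425/71.
Buyers pay Pb = 3425/71 − 13 = 2502/71; Q' = -33 + 1.6·(3425/71) = 3137/71.
The subsidy expands output by 3137/71 − 1993/71 = 1144/71 past the efficient level; on those units the gap between marginal cost and willingness to pay runs from 0 up to 13.
DWL = ½ × 13 × 1144/71 = 7436/71.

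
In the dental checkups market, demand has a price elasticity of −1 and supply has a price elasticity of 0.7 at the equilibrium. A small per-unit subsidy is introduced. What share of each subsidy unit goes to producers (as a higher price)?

For a small subsidy around the equilibrium, the benefit split depends on the relative slopes, which at a point are proportional to the elasticities.
Buyer share = εs/(εs + |εd|) = 0.7/(0.7 + 1) = 7/17; seller share = |εd|/(εs + |εd|) = 10/17.
So producers capture 10/17 of the subsidy.

Producer share = 10/17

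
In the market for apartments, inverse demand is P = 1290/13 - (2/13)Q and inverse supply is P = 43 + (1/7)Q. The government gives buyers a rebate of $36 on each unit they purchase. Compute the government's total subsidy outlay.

Pre-subsidy: 1290/13 - (2/13)Q = 43 + (1/7)Q gives Q* = 5117/27 and P* = 1892/27.
With the rebate, buyers effectively pay Pb = Ps − 36, where Ps is the price sellers receive.
On the curves, Pb = 1290/13 - (2/13)Q and Ps = 43 + (1/7)Q; the wedge Ps − Pb = 36 gives 43 + (1/7)Q − (1290/13 - (2/13)Q) = 36, so Q' = 8393/27.
Then Pb = 1290/13 − (2/13)·(8393/27) = 1388/27 and Ps = 43 + (1/7)·(8393/27) = 2360/27.
Government outlay = subsidy × quantity = 36 × 8393/27 = 33572/3.

Government cost = 33572/3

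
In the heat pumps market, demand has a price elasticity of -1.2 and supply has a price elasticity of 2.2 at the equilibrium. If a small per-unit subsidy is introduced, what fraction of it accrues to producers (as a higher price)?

For a small subsidy around the equilibrium, the benefit split depends on the relative slopes, which at a point are proportional to the elasticities.
Buyer share = εs/(εs + |εd|) = 2.2/(2.2 + 1.2) = 11/17; seller share = |εd|/(εs + |εd|) = 6/17.
So producers capture 6/17 of the subsidy.

Producer share = 6/17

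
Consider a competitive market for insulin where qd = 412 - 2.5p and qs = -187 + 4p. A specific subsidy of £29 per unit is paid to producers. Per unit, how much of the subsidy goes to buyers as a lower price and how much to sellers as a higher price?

Pre-subsidy: 412 - 2.5p = -187 + 4p gives p* = 1198/13, q* = 2361/13.
With the subsidy, sellers receive ps = pb + 29 for each unit, where pb is the price buyers pay.
Supply in terms of pb becomes qs = -187 + 4(pb + 29) = -71 + 4pb. Setting this equal to demand: 412 - 2.5pb = -71 + 4pb, so pb = 966/13.
Sellers receive ps = 966/13 + 29 = 1343/13; q' = 412 − 2.5·(966/13) = 2941/13.
Buyers' price falls by p* − pb = 1198/13 − 966/13 = 232/13; sellers' price rises by ps − p* = 1343/13 − 1198/13 = 145/13.

Buyers gain 232/13 per unit; sellers gain 145/13 per unit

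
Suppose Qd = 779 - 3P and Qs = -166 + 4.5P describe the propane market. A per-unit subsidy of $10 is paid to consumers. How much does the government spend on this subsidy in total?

Government cost = $4190

Pre-subsidy: 779 - 3P = -166 + 4.5P gives P* = 126, Q* = 401.
With the rebate, buyers effectively pay Pb = Ps − 10, where Ps is the price sellers receive.
Demand in terms of Ps becomes Qd = 779 − 3(Ps − 10) = 809 - 3Ps. Setting this equal to supply: 809 - 3Ps = -166 + 4.5Ps, so Ps = 130.
Buyers pay Pb = 130 − 10 = 120; Q' = -166 + 4.5·130 = 419.
Government outlay = subsidy × quantity = 10 × 419 = 4190.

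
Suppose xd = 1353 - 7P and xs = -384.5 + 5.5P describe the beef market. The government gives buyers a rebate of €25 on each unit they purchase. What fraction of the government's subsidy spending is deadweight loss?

Pre-subsidy: 1353 - 7P = -384.5 + 5.5P gives P* = 139, x* = 380.
With the rebate, buyers effectively pay Pb = Ps − 25, where Ps is the price sellers receive.
Demand in terms of Ps becomes xd = 1353 − 7(Ps − 25) = 1528 - 7Ps. Setting this equal to supply: 1528 - 7Ps = -384.5 + 5.5Ps, so Ps = 153.
Buyers pay Pb = 153 − 25 = 128; x' = -384.5 + 5.5·153 = 457.
ΔCS = ½(380 + 457)(139 − 128) = 4603.5; ΔPS = ½(380 + 457)(153 − 139) = 5859.
Government spending = 25 × 457 = 11425.
DWL = ½ × 25 × (457 − 380) = 962.5; fraction = 962.5 / 11425 = 77/914.

DWL / government spending = 77/914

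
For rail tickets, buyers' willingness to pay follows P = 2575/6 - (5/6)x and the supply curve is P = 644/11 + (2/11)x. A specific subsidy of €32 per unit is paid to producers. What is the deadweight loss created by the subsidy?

Deadweight loss = 33792/67

Pre-subsidy: 2575/6 - (5/6)x = 644/11 + (2/11)x gives x* = 24461/67 and P* = 8370/67.
With the subsidy, sellers receive Ps = Pb + 32 for each unit, where Pb is the price buyers pay.
On the curves, Pb = 2575/6 - (5/6)x and Ps = 644/11 + (2/11)x; the wedge Ps − Pb = 32 gives 644/11 + (2/11)x − (2575/6 - (5/6)x) = 32, so x' = 26573/67.
Then Pb = 2575/6 − (5/6)·(26573/67) = 6610/67 and Ps = 644/11 + (2/11)·(26573/67) = 8754/67.
The subsidy expands output by 26573/67 − 24461/67 = 2112/67 past the efficient level; on those units the gap between marginal cost and willingness to pay runs from 0 up to 32.
DWL = ½ × 32 × 2112/67 = 33792/67.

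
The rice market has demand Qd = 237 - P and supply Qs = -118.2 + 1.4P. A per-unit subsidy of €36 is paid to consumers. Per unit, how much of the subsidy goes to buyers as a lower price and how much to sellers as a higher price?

Buyers gain €21 per unit; sellers gain €15 per unit

Pre-subsidy: 237 - P = -118.2 + 1.4P gives P* = 148, Q* = 89.
With the rebate, buyers effectively pay Pb = Ps − 36, where Ps is the price sellers receive.
Demand in terms of Ps becomes Qd = 237 − 1(Ps − 36) = 273 - Ps. Setting this equal to supply: 273 - Ps = -118.2 + 1.4Ps, so Ps = 163.
Buyers pay Pb = 163 − 36 = 127; Q' = -118.2 + 1.4·163 = 110.
Buyers' price falls by P* − Pb = 148 − 127 = 21; sellers' price rises by Ps − P* = 163 − 148 = 15.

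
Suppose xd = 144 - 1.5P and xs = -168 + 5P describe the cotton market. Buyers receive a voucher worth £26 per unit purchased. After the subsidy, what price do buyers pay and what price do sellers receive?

Buyers pay £28; sellers receive £54

Pre-subsidy: 144 - 1.5P = -168 + 5P gives P* = 48, x* = 72.
With the rebate, buyers effectively pay Pb = Ps − 26, where Ps is the price sellers receive.
Demand in terms of Ps becomes xd = 144 − 1.5(Ps − 26) = 183 - 1.5Ps. Setting this equal to supply: 183 - 1.5Ps = -168 + 5Ps, so Ps = 54.
Buyers pay Pb = 54 − 26 = 28; x' = -168 + 5·54 = 102.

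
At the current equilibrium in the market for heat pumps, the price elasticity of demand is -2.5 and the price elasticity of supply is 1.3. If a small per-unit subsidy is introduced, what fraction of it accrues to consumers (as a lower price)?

Consumer share = 13/38

For a small subsidy around the equilibrium, the benefit split depends on the relative slopes, which at a point are proportional to the elasticities.
Buyer share = εs/(εs + |εd|) = 1.3/(1.3 + 2.5) = 13/38; seller share = |εd|/(εs + |εd|) = 25/38.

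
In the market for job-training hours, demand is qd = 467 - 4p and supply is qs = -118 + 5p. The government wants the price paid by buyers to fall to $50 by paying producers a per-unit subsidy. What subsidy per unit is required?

At a buyer price of 50, quantity demanded is 467 − 4·50 = 267.
Sellers supply 267 only when they receive ps with -118 + 5·ps = 267, i.e. ps = 77.
s = ps − pb = 77 − 50 = 27.

Required subsidy s = $27 per unit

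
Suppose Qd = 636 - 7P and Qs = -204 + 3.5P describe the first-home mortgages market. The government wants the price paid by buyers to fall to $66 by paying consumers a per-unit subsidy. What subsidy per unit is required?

At a buyer price of 66, quantity demanded is 636 − 7·66 = 174.
Sellers supply 174 only when they receive Ps with -204 + 3.5·Ps = 174, i.e. Ps = 108.
s = Ps − Pb = 108 − 66 = 42.

Required subsidy s = $42 per unit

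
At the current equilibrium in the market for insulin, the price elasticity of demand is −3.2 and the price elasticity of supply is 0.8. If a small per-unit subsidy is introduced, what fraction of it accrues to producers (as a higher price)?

For a small subsidy around the equilibrium, the benefit split depends on the relative slopes, which at a point are proportional to the elasticities.
Buyer share = εs/(εs + |εd|) = 0.8/(0.8 + 3.2) = 0.2; seller share = |εd|/(εs + |εd|) = 0.8.
So producers capture 0.8 of the subsidy.

Producer share = 0.8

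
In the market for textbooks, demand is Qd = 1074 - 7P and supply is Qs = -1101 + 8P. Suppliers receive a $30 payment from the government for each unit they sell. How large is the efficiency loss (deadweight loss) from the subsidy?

Pre-subsidy: 1074 - 7P = -1101 + 8P gives P* = 145, Q* = 59.
With the subsidy, sellers receive Ps = Pb + 30 for each unit, where Pb is the price buyers pay.
Supply in terms of Pb becomes Qs = -1101 + 8(Pb + 30) = -861 + 8Pb. Setting this equal to demand: 1074 - 7Pb = -861 + 8Pb, so Pb = 129.
Sellers receive Ps = 129 + 30 = 159; Q' = 1074 − 7·129 = 171.
The subsidy expands output by 171 − 59 = 112 past the efficient level; on those units the gap between marginal cost and willingness to pay runs from 0 up to 30.
DWL = ½ × 30 × 112 = 1680.

Deadweight loss = $1680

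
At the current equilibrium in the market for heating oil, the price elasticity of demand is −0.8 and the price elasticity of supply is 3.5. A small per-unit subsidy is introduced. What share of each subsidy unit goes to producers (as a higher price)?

Producer share = 8/43

For a small subsidy around the equilibrium, the benefit split depends on the relative slopes, which at a point are proportional to the elasticities.
Buyer share = εs/(εs + |εd|) = 3.5/(3.5 + 0.8) = 35/43; seller share = |εd|/(εs + |εd|) = 8/43.
So producers capture 8/43 of the subsidy.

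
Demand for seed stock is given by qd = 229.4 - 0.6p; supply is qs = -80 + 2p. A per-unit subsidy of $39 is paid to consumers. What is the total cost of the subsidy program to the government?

Pre-subsidy: 229.4 - 0.6p = -80 + 2p gives p* = 119, q* = 158.
With the rebate, buyers effectively pay pb = ps − 39, where ps is the price sellers receive.
Demand in terms of ps becomes qd = 229.4 − 0.6(ps − 39) = 252.8 - 0.6ps. Setting this equal to supply: 252.8 - 0.6ps = -80 + 2ps, so ps = 128.
Buyers pay pb = 128 − 39 = 89; q' = -80 + 2·128 = 176.
Government outlay = subsidy × quantity = 39 × 176 = 6864.

Government cost = $6864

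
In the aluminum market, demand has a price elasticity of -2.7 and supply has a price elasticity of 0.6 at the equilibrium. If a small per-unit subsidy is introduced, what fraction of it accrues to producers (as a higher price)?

Producer share = 9/11

For a small subsidy around the equilibrium, the benefit split depends on the relative slopes, which at a point are proportional to the elasticities.
Buyer share = εs/(εs + |εd|) = 0.6/(0.6 + 2.7) = 2/11; seller share = |εd|/(εs + |εd|) = 9/11.
So producers capture 9/11 of the subsidy.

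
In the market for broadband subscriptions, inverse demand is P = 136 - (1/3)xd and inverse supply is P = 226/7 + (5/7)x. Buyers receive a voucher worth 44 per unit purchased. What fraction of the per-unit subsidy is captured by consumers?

Consumer share = 7/22

Pre-subsidy: 136 - (1/3)x = 226/7 + (5/7)x gives x* = 99 and P* = 103.
With the rebate, buyers effectively pay Pb = Ps − 44, where Ps is the price sellers receive.
On the curves, Pb = 136 - (1/3)x and Ps = 226/7 + (5/7)x; the wedge Ps − Pb = 44 gives 226/7 + (5/7)x − (136 - (1/3)x) = 44, so x' = 141.
Then Pb = 136 − (1/3)·141 = 89 and Ps = 226/7 + (5/7)·141 = 133.
Buyers' price falls by P* − Pb = 103 − 89 = 14; sellers' price rises by Ps − P* = 133 − 103 = 30.
So consumers capture 14/44 = 7/22 of each unit of subsidy.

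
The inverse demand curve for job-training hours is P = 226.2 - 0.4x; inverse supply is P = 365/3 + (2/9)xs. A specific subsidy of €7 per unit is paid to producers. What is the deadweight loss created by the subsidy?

Pre-subsidy: 226.2 - 0.4x = 365/3 + (2/9)x gives x* = 168 and P* = 159.
With the subsidy, sellers receive Ps = Pb + 7 for each unit, where Pb is the price buyers pay.
On the curves, Pb = 226.2 - 0.4x and Ps = 365/3 + (2/9)x; the wedge Ps − Pb = 7 gives 365/3 + (2/9)x − (226.2 - 0.4x) = 7, so x' = 179.25.
Then Pb = 226.2 − 0.4·179.25 = 154.5 and Ps = 365/3 + (2/9)·179.25 = 161.5.
The subsidy expands output by 179.25 − 168 = 11.25 past the efficient level; on those units the gap between marginal cost and willingness to pay runs from 0 up to 7.
DWL = ½ × 7 × 11.25 = 39.375.

Deadweight loss = €39.375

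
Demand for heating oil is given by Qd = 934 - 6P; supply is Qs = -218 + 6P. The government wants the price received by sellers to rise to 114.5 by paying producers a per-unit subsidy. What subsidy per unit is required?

Required subsidy s = 37 per unit

At a seller price of 114.5, quantity supplied is -218 + 6·114.5 = 469.
Buyers absorb 469 only when they pay Pb with 934 − 6·Pb = 469, i.e. Pb = 77.5.
s = Ps − Pb = 114.5 − 77.5 = 37.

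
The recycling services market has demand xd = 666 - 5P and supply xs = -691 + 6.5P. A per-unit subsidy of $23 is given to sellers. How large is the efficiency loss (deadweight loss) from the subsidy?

Deadweight loss = $747.5

Pre-subsidy: 666 - 5P = -691 + 6.5P gives P* = 118, x* = 76.
With the subsidy, sellers receive Ps = Pb + 23 for each unit, where Pb is the price buyers pay.
Supply in terms of Pb becomes xs = -691 + 6.5(Pb + 23) = -541.5 + 6.5Pb. Setting this equal to demand: 666 - 5Pb = -541.5 + 6.5Pb, so Pb = 105.
Sellers receive Ps = 105 + 23 = 128; x' = 666 − 5·105 = 141.
The subsidy expands output by 141 − 76 = 65 past the efficient level; on those units the gap between marginal cost and willingness to pay runs from 0 up to 23.
DWL = ½ × 23 × 65 = 747.5.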